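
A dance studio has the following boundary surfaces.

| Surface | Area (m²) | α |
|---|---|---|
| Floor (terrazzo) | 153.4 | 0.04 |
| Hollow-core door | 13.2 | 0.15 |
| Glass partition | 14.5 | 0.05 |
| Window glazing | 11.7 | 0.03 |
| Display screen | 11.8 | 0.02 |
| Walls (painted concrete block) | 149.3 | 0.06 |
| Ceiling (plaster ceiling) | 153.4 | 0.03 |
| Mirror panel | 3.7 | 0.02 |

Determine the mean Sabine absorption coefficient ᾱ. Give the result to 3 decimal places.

S = Σ Sᵢ = 153.4 + 13.2 + 14.5 + 11.7 + 11.8 + 149.3 + 153.4 + 3.7 = 511.0 m².
Weighted sum Σ Sα = 23.062.
ᾱ = 23.062 / 511.0 = 0.045.

0.045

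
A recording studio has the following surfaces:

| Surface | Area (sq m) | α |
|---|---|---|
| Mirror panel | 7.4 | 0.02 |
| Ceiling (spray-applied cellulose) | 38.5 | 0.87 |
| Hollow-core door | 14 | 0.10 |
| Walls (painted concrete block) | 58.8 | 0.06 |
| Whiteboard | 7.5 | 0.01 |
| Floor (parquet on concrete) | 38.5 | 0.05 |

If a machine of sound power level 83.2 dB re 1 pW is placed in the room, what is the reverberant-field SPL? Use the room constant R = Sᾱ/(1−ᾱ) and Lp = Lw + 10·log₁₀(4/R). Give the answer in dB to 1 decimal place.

Σ(Sᵢαᵢ) = 7.4·0.02 + 38.5·0.87 + 14·0.10 + 58.8·0.06 + 7.5·0.01 + 38.5·0.05 = 40.571; total area S = 164.7 sq m.
ᾱ = 40.571/164.7 = 0.2463; R = Sᾱ/(1−ᾱ) = 40.571/(1−0.2463) = 53.829 sq m.
Lp = Lw + 10 log₁₀(4/R) = 83.2 -11.29 = 71.9 dB.

71.9 dB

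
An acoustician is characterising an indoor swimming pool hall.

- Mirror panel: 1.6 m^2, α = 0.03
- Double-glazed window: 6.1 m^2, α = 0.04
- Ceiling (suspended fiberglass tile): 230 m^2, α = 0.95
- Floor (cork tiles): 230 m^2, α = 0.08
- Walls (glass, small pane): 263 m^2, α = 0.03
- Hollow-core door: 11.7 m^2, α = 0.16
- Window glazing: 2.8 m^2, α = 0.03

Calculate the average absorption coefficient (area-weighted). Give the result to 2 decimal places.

0.33

Total surface area S = 745.2 m^2.
Weighted sum Σ Sα = 247.038.
ᾱ = 247.038 / 745.2 = 0.33.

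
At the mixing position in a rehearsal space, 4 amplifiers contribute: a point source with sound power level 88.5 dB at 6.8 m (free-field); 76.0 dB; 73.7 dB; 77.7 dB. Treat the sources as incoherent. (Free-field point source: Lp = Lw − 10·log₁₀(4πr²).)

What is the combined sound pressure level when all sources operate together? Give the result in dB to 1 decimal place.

Source at 6.8 m: Lp = 88.5 − 10·log₁₀(4π·6.8²) = 88.5 − 10·log₁₀(581.069) = 60.9 dB.
Converting to relative power and adding: 10^(60.9/10) + 10^(76.0/10) + 10^(73.7/10) + 10^(77.7/10) = 1.234e+08.
Back to dB: 10·log₁₀ Σ = 80.9 dB.

80.9 dB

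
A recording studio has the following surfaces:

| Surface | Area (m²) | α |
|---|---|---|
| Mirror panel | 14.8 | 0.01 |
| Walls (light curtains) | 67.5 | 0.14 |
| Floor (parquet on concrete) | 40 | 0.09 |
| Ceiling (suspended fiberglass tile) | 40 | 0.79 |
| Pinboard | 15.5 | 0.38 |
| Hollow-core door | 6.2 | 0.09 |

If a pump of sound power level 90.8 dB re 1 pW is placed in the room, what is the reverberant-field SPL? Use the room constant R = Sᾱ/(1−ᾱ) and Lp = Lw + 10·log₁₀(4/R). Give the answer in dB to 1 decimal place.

78.3 dB

Σ(Sᵢαᵢ) = 14.8×0.01 + 67.5×0.14 + 40×0.09 + 40×0.79 + 15.5×0.38 + 6.2×0.09 = 51.246; total area S = 184.0 m².
ᾱ = 0.2785, so room constant R = A/(1−ᾱ) = 71.027 m².
Lp = 90.8 + 10·log₁₀(4/71.027) = 90.8 + (-12.49) = 78.3 dB.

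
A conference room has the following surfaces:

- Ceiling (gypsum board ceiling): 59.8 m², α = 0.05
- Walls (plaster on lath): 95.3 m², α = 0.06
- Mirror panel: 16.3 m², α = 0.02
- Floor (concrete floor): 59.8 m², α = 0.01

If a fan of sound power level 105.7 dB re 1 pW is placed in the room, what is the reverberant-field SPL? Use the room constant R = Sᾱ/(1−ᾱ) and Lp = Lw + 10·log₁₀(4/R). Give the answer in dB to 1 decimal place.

A = 9.632 sabins; S = 231.2 m².
ᾱ = 9.632/231.2 = 0.0417; R = Sᾱ/(1−ᾱ) = 9.632/(1−0.0417) = 10.051 m².
Lp = Lw + 10 log₁₀(4/R) = 105.7 -4.00 = 101.7 dB.

101.7 dB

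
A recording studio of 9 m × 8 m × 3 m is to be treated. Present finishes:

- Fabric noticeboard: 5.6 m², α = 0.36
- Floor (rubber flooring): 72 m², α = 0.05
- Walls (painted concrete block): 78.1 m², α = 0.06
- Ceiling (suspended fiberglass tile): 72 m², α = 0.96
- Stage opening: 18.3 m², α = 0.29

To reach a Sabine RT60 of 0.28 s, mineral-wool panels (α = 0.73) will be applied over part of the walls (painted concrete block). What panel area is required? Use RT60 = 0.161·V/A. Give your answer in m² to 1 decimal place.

58.9

Total absorption A₁ = 5.6*0.36 + 72*0.05 + 78.1*0.06 + 72*0.96 + 18.3*0.29
  = 2.016 + 3.600 + 4.686 + 69.120 + 5.307 = 84.729 m² sabins.
Required A₂ = 0.161·216/0.28 = 124.200 sabins.
Absorption to add: 124.200 − 84.729 = 39.471 sabins.
Net gain per m²: Δα = 0.73 − 0.06 = 0.67.
Area = ΔA/Δα = 39.471/0.67 = 58.9 m².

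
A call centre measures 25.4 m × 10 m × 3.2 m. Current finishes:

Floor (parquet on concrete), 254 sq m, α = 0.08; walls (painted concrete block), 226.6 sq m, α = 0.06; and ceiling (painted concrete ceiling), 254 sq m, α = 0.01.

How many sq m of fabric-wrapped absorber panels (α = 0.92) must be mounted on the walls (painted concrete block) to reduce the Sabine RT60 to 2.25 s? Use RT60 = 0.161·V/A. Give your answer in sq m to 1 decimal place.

25.2

A₁ = Σ Sᵢαᵢ = 254*0.08 + 226.6*0.06 + 254*0.01 = 36.456 sabins.
Required A₂ = 0.161·812.8/2.25 = 58.160 sabins.
Absorption to add: 58.160 − 36.456 = 21.704 sabins.
Each sq m of panel replacing the walls (painted concrete block) adds (0.92 − 0.06) = 0.86 sabins.
Panel area = 21.704 / 0.86 = 25.2 sq m.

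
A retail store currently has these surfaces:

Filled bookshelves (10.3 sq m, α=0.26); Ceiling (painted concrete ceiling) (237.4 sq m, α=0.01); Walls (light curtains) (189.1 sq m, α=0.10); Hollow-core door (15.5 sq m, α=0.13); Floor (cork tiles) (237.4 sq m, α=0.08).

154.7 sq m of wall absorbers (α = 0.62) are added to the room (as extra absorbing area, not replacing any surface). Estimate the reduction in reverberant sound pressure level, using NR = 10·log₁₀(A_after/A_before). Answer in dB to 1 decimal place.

5.0 dB

Summing Sᵢαᵢ: 2.678 + 2.374 + 18.910 + 2.015 + 18.992 → A_before = 44.969 sabins.
Treatment contributes 154.7·0.62 = 95.914 sabins.
New total A_after = 140.883 sabins.
NR = 10·log₁₀(140.883/44.969) = 5.0 dB.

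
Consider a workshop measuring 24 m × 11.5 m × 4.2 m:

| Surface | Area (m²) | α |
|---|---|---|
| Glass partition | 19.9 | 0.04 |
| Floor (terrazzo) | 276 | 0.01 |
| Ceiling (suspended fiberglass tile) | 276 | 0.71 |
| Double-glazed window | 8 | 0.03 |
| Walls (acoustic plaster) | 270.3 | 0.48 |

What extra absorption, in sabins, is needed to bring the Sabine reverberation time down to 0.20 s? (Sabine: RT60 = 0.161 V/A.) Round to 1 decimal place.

Equivalent absorption area: A₁ = 19.9×0.04 + 276×0.01 + 276×0.71 + 8×0.03 + 270.3×0.48 = 329.500 m².
Target A₂ = 0.161·1159.2/0.20 = 933.156 sabins (V = 1159.2 m³).
Additional absorption ΔA = 933.156 − 329.500 = 603.7 sabins.

603.7 sabins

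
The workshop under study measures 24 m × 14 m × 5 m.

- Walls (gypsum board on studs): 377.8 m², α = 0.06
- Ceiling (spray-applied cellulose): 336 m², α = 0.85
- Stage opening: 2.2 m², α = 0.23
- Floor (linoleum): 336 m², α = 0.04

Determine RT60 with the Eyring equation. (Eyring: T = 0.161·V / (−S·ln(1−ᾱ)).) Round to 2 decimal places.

S = Σ Sᵢ = 1052.0 m².
Absorption A = 377.8·0.06 + 336·0.85 + 2.2·0.23 + 336·0.04 = 322.214 sabins.
ᾱ = 322.214 / 1052.0 = 0.3063.
−S·ln(1−ᾱ) = −1052.0 × ln(1 − 0.3063) = 384.733.
V = 24 × 14 × 5 = 1680 m³.
RT60 = 0.161 × 1680 / 384.733 = 0.70 s.

0.70 seconds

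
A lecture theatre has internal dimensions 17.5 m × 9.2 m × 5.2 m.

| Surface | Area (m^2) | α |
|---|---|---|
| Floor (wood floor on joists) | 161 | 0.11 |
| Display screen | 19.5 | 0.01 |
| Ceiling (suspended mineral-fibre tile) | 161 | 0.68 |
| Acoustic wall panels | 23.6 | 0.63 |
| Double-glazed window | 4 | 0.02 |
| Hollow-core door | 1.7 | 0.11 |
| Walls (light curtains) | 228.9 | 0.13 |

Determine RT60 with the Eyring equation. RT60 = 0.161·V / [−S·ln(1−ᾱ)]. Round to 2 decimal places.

0.66 s

S = Σ Sᵢ = 599.7 m^2.
Σ(Sᵢαᵢ) = 161×0.11 + 19.5×0.01 + 161×0.68 + 23.6×0.63 + 4×0.02 + 1.7×0.11 + 228.9×0.13 = 172.277.
Mean coefficient ᾱ = A/S = 0.2873.
−S·ln(1−ᾱ) = −599.7 × ln(1 − 0.2873) = 203.115.
V = 17.5 × 9.2 × 5.2 = 837.2 m³.
T = 0.161·V/[−S·ln(1−ᾱ)] = 0.161·837.2/203.115 = 0.66 s.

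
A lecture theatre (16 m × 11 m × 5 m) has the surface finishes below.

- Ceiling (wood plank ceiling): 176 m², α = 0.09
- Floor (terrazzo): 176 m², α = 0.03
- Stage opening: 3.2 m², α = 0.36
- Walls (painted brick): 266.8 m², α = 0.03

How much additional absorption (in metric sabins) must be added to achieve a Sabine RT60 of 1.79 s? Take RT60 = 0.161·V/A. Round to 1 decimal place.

Equivalent absorption area: A₁ = 176×0.09 + 176×0.03 + 3.2×0.36 + 266.8×0.03 = 30.276 m².
Target A₂ = 0.161·880/1.79 = 79.151 sabins (V = 880 m³).
ΔA = A₂ − A₁ = 79.151 − 30.276 = 48.9 sabins.

48.9 sabins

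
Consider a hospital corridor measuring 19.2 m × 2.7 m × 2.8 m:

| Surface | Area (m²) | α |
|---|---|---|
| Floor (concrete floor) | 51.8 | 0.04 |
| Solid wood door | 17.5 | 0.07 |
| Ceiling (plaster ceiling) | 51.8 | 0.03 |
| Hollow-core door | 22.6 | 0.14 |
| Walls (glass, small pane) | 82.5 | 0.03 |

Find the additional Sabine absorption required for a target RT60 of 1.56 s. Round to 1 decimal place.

Summing Sᵢαᵢ: 2.072 + 1.225 + 1.554 + 3.164 + 2.475 → A₁ = 10.490 sabins.
V = 145.152 m³. Required absorption A₂ = 0.161 × 145.152 / 1.56 = 14.980 sabins.
ΔA = A₂ − A₁ = 14.980 − 10.490 = 4.5 sabins.

4.5 sabins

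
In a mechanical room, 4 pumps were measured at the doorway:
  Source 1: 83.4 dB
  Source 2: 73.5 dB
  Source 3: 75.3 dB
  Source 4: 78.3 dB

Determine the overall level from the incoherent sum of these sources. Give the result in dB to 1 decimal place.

85.3 dB

Converting to relative power and adding: 10^(83.4/10) + 10^(73.5/10) + 10^(75.3/10) + 10^(78.3/10) = 3.427e+08.
Combined level = 10 log₁₀(3.427e+08) = 85.3 dB.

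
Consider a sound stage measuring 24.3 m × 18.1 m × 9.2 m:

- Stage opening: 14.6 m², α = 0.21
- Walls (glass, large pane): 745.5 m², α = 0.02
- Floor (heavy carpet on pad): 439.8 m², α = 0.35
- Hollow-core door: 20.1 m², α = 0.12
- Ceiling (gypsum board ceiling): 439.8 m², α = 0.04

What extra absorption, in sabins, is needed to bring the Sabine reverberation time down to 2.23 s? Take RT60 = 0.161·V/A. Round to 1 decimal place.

100.2 sabins

Equivalent absorption area: A₁ = 14.6×0.21 + 745.5×0.02 + 439.8×0.35 + 20.1×0.12 + 439.8×0.04 = 191.910 m².
Target A₂ = 0.161·4046.436/2.23 = 292.142 sabins (V = 4046.436 m³).
ΔA = A₂ − A₁ = 292.142 − 191.910 = 100.2 sabins.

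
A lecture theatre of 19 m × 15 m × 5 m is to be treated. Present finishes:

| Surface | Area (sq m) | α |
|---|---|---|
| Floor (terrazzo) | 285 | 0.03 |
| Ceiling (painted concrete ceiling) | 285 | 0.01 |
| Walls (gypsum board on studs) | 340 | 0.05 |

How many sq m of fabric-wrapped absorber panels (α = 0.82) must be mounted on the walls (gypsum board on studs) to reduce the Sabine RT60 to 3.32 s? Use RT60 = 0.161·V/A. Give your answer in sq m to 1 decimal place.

Total absorption A₁ = 285·0.03 + 285·0.01 + 340·0.05
  = 8.550 + 2.850 + 17.000 = 28.400 sq m sabins.
Required A₂ = 0.161·1425/3.32 = 69.104 sabins.
ΔA needed = 69.104 − 28.400 = 40.704 sabins.
Net gain per sq m: Δα = 0.82 − 0.05 = 0.77.
Area = ΔA/Δα = 40.704/0.77 = 52.9 sq m.

52.9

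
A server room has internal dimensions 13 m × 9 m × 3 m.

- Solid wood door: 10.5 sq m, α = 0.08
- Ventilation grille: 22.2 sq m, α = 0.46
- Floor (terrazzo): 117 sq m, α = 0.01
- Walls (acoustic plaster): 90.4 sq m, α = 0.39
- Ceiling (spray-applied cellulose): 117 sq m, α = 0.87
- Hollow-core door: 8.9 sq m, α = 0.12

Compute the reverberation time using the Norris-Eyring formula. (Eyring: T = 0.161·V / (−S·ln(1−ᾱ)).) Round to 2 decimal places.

0.29 s

S = Σ Sᵢ = 366.0 sq m.
Σ(Sᵢαᵢ) = 10.5×0.08 + 22.2×0.46 + 117×0.01 + 90.4×0.39 + 117×0.87 + 8.9×0.12 = 150.336.
Mean coefficient ᾱ = A/S = 0.4108.
−S·ln(1−ᾱ) = −366.0 × ln(1 − 0.4108) = 193.610.
V = 13 × 9 × 3 = 351 m³.
RT60 = 0.161 × 351 / 193.610 = 0.29 s.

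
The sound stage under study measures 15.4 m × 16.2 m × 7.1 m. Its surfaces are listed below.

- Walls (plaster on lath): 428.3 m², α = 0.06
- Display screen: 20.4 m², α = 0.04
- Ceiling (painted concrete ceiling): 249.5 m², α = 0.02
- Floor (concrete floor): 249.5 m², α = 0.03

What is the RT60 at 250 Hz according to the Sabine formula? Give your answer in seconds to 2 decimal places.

Equivalent absorption area: A = 428.3*0.06 + 20.4*0.04 + 249.5*0.02 + 249.5*0.03 = 38.989 m².
Room volume: 1771.308 m³.
Sabine: RT60 = 0.161 × 1771.308 / 38.989 = 7.31 s.

7.31 s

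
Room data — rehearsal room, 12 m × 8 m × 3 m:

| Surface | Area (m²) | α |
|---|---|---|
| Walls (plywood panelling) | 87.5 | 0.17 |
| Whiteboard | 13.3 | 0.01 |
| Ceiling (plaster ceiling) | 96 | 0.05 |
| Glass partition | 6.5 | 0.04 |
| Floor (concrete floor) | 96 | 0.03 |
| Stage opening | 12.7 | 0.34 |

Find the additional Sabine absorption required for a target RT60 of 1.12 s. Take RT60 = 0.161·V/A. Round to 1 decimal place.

14.1 sabins

Equivalent absorption area: A₁ = 87.5·0.17 + 13.3·0.01 + 96·0.05 + 6.5·0.04 + 96·0.03 + 12.7·0.34 = 27.266 m².
For T = 1.12 s, need A₂ = 0.161·V/T = 0.161·288/1.12 = 41.400 sabins.
Additional absorption ΔA = 41.400 − 27.266 = 14.1 sabins.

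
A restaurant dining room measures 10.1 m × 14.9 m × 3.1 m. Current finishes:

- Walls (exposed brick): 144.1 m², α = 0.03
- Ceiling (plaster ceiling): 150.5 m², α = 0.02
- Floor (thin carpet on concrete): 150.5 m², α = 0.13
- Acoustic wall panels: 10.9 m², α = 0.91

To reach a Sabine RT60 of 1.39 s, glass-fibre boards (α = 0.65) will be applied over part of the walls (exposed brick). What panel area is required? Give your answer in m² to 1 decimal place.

27.8

A₁ = Σ Sᵢαᵢ = 144.1*0.03 + 150.5*0.02 + 150.5*0.13 + 10.9*0.91 = 36.817 sabins.
Required A₂ = 0.161·466.519/1.39 = 54.036 sabins.
ΔA needed = 54.036 − 36.817 = 17.219 sabins.
Net gain per m²: Δα = 0.65 − 0.03 = 0.62.
Panel area = 17.219 / 0.62 = 27.8 m².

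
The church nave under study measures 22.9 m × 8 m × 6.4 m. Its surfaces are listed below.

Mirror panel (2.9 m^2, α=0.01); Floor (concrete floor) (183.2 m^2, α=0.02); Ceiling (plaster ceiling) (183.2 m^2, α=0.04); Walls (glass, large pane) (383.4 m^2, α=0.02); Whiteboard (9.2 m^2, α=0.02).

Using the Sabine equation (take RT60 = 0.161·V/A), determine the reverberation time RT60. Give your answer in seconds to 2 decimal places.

Summing Sᵢαᵢ: 0.029 + 3.664 + 7.328 + 7.668 + 0.184 → A = 18.873 sabins.
Volume V = 22.9 × 8 × 6.4 = 1172.48 m³.
RT60 = 0.161 · V / A = 0.161 × 1172.48 / 18.873 = 10.00 s.

10.00 s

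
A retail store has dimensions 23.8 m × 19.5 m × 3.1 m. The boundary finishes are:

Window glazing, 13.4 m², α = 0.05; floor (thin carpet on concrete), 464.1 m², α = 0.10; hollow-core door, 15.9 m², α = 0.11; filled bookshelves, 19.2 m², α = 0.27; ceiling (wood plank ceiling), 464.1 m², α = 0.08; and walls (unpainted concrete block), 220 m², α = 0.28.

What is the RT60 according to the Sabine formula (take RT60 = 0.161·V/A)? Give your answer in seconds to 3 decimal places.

Equivalent absorption area: A = 13.4×0.05 + 464.1×0.10 + 15.9×0.11 + 19.2×0.27 + 464.1×0.08 + 220×0.28 = 152.741 m².
Room volume: 1438.71 m³.
RT60 = 0.161 · V / A = 0.161 × 1438.71 / 152.741 = 1.517 s.

1.517 sec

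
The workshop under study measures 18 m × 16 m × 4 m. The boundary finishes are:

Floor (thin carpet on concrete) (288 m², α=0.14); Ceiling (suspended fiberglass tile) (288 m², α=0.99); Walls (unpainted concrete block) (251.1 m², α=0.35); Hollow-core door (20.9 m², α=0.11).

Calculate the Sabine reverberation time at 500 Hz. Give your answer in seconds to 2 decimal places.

0.45 sec

Total absorption A = 288·0.14 + 288·0.99 + 251.1·0.35 + 20.9·0.11
  = 40.320 + 285.120 + 87.885 + 2.299 = 415.624 m² sabins.
Volume V = 18 × 16 × 4 = 1152 m³.
T = 0.161 V/A = 0.161·1152/415.624 = 0.45 s.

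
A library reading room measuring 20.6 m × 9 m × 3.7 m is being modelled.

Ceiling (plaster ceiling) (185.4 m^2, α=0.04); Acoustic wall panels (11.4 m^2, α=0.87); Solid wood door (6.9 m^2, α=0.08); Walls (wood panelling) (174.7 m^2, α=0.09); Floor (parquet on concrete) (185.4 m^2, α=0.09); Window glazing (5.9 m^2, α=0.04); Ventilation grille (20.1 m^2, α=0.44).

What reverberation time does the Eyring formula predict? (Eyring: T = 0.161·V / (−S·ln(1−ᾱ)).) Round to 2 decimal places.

Total surface area S = 185.4 + 11.4 + 6.9 + 174.7 + 185.4 + 5.9 + 20.1 = 589.8 m^2.
Σ(Sᵢαᵢ) = 185.4·0.04 + 11.4·0.87 + 6.9·0.08 + 174.7·0.09 + 185.4·0.09 + 5.9·0.04 + 20.1·0.44 = 59.375.
ᾱ = 59.375 / 589.8 = 0.1007.
Eyring denominator: −S ln(1−ᾱ) = 62.601.
V = 20.6 × 9 × 3.7 = 685.98 m³.
T = 0.161·V/[−S·ln(1−ᾱ)] = 0.161·685.98/62.601 = 1.76 s.

1.76 seconds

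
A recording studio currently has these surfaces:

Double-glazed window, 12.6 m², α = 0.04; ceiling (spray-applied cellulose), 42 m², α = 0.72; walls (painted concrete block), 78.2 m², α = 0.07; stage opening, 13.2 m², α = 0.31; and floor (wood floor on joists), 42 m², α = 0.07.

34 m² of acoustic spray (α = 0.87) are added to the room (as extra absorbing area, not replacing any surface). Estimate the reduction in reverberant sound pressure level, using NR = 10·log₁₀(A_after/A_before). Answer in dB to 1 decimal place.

A_before = Σ Sᵢαᵢ = 12.6×0.04 + 42×0.72 + 78.2×0.07 + 13.2×0.31 + 42×0.07 = 43.250 sabins.
Added absorption = 34 × 0.87 = 29.580 sabins.
A_after = 43.250 + 29.580 = 72.830 sabins.
NR = 10·log₁₀(72.830/43.250) = 2.3 dB.

2.3 dB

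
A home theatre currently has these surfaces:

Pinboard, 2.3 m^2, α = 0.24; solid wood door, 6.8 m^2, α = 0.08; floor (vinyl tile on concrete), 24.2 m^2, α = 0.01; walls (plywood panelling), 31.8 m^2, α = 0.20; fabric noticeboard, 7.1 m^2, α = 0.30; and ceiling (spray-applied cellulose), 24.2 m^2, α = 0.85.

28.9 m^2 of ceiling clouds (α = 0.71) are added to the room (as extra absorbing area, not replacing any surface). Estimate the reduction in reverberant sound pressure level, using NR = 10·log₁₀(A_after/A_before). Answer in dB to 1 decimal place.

2.2 dB

Summing Sᵢαᵢ: 0.552 + 0.544 + 0.242 + 6.360 + 2.130 + 20.570 → A_before = 30.398 sabins.
Treatment contributes 28.9·0.71 = 20.519 sabins.
New total A_after = 50.917 sabins.
NR = 10·log₁₀(50.917/30.398) = 2.2 dB.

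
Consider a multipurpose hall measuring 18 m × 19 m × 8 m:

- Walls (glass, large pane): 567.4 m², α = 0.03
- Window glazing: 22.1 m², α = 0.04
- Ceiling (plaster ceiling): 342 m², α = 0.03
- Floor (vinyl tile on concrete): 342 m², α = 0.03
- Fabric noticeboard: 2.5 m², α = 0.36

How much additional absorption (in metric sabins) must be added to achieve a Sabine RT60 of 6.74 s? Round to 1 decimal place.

Summing Sᵢαᵢ: 17.022 + 0.884 + 10.260 + 10.260 + 0.900 → A₁ = 39.326 sabins.
Target A₂ = 0.161·2736/6.74 = 65.355 sabins (V = 2736 m³).
ΔA = A₂ − A₁ = 65.355 − 39.326 = 26.0 sabins.

26.0 sabins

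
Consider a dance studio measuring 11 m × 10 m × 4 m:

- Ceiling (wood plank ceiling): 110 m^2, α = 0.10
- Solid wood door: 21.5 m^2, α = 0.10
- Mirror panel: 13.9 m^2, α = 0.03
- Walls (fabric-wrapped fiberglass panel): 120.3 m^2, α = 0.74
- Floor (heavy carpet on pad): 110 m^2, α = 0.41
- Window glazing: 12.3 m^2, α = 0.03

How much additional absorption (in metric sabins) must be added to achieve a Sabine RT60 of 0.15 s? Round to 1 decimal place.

Total absorption A₁ = 110×0.10 + 21.5×0.10 + 13.9×0.03 + 120.3×0.74 + 110×0.41 + 12.3×0.03
  = 11.000 + 2.150 + 0.417 + 89.022 + 45.100 + 0.369 = 148.058 m^2 sabins.
Target A₂ = 0.161·440/0.15 = 472.267 sabins (V = 440 m³).
Additional absorption ΔA = 472.267 − 148.058 = 324.2 sabins.

324.2 sabins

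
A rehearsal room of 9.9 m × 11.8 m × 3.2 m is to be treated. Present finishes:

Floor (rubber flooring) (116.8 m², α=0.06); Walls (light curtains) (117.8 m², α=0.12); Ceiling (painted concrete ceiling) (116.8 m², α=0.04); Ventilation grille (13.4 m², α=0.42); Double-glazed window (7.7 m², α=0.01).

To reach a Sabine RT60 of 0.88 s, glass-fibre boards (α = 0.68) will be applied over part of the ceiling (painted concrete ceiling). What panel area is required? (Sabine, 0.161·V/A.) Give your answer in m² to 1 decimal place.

A₁ = Σ Sᵢαᵢ = 116.8*0.06 + 117.8*0.12 + 116.8*0.04 + 13.4*0.42 + 7.7*0.01 = 31.521 sabins.
Required A₂ = 0.161·373.824/0.88 = 68.393 sabins.
ΔA needed = 68.393 − 31.521 = 36.872 sabins.
Net gain per m²: Δα = 0.68 − 0.04 = 0.64.
Panel area = 36.872 / 0.64 = 57.6 m².

57.6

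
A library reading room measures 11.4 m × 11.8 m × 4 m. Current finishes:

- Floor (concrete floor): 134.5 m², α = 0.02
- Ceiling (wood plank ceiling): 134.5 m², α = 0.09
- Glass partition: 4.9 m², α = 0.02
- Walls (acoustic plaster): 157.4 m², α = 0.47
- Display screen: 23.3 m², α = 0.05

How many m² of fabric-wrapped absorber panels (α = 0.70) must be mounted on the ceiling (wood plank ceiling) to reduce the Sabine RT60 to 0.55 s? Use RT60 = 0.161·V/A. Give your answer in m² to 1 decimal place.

110.6

Total absorption A₁ = 134.5·0.02 + 134.5·0.09 + 4.9·0.02 + 157.4·0.47 + 23.3·0.05
  = 2.690 + 12.105 + 0.098 + 73.978 + 1.165 = 90.036 m² sabins.
V = 538.08 m³. Target absorption A₂ = 0.161 × 538.08 / 0.55 = 157.511 sabins.
ΔA needed = 157.511 − 90.036 = 67.475 sabins.
Each m² of panel replacing the ceiling (wood plank ceiling) adds (0.70 − 0.09) = 0.61 sabins.
Panel area = 67.475 / 0.61 = 110.6 m².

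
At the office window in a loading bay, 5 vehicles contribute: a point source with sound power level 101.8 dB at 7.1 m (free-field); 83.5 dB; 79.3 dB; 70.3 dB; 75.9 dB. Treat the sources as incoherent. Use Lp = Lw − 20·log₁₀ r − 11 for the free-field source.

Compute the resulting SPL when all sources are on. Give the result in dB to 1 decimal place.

Source at 7.1 m: Lp = 101.8 − 20·log₁₀(7.1) − 11 = 73.8 dB.
Σ 10^(Lᵢ/10) = 3.826e+08.
Back to dB: 10·log₁₀ Σ = 85.8 dB.

85.8 dB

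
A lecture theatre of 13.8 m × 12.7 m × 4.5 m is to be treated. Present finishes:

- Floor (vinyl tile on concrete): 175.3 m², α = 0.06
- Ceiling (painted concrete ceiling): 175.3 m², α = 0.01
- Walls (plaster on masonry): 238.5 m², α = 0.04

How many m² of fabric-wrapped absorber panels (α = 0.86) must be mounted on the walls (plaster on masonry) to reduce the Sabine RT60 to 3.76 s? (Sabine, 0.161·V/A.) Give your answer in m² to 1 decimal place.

A₁ = Σ Sᵢαᵢ = 175.3*0.06 + 175.3*0.01 + 238.5*0.04 = 21.811 sabins.
V = 788.67 m³. Target absorption A₂ = 0.161 × 788.67 / 3.76 = 33.770 sabins.
Absorption to add: 33.770 − 21.811 = 11.959 sabins.
Net gain per m²: Δα = 0.86 − 0.04 = 0.82.
Area = ΔA/Δα = 11.959/0.82 = 14.6 m².

14.6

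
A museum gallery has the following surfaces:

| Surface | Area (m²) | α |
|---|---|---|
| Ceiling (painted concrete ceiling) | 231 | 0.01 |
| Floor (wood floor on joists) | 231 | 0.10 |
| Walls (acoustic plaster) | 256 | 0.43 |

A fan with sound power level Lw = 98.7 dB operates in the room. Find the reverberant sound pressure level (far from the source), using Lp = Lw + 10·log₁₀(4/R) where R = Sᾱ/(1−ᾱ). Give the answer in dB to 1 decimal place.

Σ(Sᵢαᵢ) = 231·0.01 + 231·0.10 + 256·0.43 = 135.490; total area S = 718.0 m².
ᾱ = 0.1887, so room constant R = A/(1−ᾱ) = 167.004 m².
Lp = 98.7 + 10·log₁₀(4/167.004) = 98.7 + (-16.21) = 82.5 dB.

82.5 dB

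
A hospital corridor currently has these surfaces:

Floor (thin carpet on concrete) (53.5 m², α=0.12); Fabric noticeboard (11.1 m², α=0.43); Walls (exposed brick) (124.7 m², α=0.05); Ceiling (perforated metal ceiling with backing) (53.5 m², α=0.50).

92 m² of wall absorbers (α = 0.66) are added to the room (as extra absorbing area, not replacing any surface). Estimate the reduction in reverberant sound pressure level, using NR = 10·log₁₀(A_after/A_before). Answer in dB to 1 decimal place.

Summing Sᵢαᵢ: 6.420 + 4.773 + 6.235 + 26.750 → A_before = 44.178 sabins.
Treatment contributes 92·0.66 = 60.720 sabins.
A_after = 44.178 + 60.720 = 104.898 sabins.
NR = 10·log₁₀(104.898/44.178) = 3.8 dB.

3.8 dB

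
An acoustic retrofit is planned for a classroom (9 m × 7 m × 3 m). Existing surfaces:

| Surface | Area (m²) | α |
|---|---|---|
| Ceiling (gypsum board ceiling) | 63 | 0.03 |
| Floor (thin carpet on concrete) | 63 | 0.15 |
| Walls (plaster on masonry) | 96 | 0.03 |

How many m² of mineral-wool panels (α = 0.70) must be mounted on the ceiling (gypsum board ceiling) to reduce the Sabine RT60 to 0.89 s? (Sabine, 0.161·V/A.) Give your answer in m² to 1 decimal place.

29.8

A₁ = Σ Sᵢαᵢ = 63*0.03 + 63*0.15 + 96*0.03 = 14.220 sabins.
Required A₂ = 0.161·189/0.89 = 34.190 sabins.
ΔA needed = 34.190 − 14.220 = 19.970 sabins.
Net gain per m²: Δα = 0.70 − 0.03 = 0.67.
Panel area = 19.970 / 0.67 = 29.8 m².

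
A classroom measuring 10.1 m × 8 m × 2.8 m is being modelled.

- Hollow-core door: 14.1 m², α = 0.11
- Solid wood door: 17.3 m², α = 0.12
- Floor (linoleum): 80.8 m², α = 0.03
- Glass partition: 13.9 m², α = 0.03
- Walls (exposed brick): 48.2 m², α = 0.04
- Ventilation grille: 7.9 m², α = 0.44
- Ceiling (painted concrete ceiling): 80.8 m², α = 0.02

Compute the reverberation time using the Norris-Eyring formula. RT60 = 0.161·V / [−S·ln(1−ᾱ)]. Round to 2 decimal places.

S = Σ Sᵢ = 263.0 m².
Absorption A = 14.1·0.11 + 17.3·0.12 + 80.8·0.03 + 13.9·0.03 + 48.2·0.04 + 7.9·0.44 + 80.8·0.02 = 13.488 sabins.
Mean coefficient ᾱ = A/S = 0.0513.
Eyring denominator: −S ln(1−ᾱ) = 13.850.
V = 10.1 × 8 × 2.8 = 226.24 m³.
T = 0.161·V/[−S·ln(1−ᾱ)] = 0.161·226.24/13.850 = 2.63 s.

2.63 s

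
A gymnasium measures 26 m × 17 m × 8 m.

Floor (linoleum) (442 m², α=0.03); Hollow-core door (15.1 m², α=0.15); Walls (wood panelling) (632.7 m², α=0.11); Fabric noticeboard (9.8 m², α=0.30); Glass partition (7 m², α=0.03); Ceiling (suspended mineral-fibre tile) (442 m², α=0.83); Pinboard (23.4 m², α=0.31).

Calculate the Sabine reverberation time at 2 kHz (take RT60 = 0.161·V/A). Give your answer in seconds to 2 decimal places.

Summing Sᵢαᵢ: 13.260 + 2.265 + 69.597 + 2.940 + 0.210 + 366.860 + 7.254 → A = 462.386 sabins.
Room volume: 3536 m³.
T = 0.161 V/A = 0.161·3536/462.386 = 1.23 s.

1.23 seconds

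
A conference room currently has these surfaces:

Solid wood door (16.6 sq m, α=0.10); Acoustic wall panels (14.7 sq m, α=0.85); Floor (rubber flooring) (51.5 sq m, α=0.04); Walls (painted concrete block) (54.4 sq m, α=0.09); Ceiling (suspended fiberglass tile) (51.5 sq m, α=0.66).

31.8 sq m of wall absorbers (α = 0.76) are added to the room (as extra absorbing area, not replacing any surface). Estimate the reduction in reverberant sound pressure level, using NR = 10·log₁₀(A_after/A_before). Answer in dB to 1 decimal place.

1.6 dB

Equivalent absorption area: A_before = 16.6×0.10 + 14.7×0.85 + 51.5×0.04 + 54.4×0.09 + 51.5×0.66 = 55.101 sq m.
Treatment contributes 31.8·0.76 = 24.168 sabins.
A_after = 55.101 + 24.168 = 79.269 sabins.
Reduction = 10 log₁₀(A_after/A_before) = 10 log₁₀(1.4386) = 1.6 dB.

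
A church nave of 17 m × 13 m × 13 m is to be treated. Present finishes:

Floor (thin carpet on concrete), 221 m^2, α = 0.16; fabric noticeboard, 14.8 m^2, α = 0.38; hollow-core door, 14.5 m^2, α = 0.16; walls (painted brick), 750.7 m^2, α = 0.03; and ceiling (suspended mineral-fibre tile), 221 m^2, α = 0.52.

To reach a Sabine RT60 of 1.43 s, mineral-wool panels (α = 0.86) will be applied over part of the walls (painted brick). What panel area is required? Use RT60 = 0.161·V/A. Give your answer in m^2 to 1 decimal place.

Total absorption A₁ = 221·0.16 + 14.8·0.38 + 14.5·0.16 + 750.7·0.03 + 221·0.52
  = 35.360 + 5.624 + 2.320 + 22.521 + 114.920 = 180.745 m^2 sabins.
Required A₂ = 0.161·2873/1.43 = 323.464 sabins.
ΔA needed = 323.464 − 180.745 = 142.719 sabins.
Each m^2 of panel replacing the walls (painted brick) adds (0.86 − 0.03) = 0.83 sabins.
Area = ΔA/Δα = 142.719/0.83 = 172.0 m^2.

172.0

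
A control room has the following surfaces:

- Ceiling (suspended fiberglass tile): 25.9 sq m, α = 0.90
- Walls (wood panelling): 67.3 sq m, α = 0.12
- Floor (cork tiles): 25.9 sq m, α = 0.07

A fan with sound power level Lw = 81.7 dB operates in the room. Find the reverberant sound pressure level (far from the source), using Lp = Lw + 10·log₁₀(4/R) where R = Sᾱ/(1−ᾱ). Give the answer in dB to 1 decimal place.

Σ(Sᵢαᵢ) = 25.9×0.90 + 67.3×0.12 + 25.9×0.07 = 33.199; total area S = 119.1 sq m.
ᾱ = 33.199/119.1 = 0.2787; R = Sᾱ/(1−ᾱ) = 33.199/(1−0.2787) = 46.027 sq m.
Lp = 81.7 + 10·log₁₀(4/46.027) = 81.7 + (-10.61) = 71.1 dB.

71.1 dB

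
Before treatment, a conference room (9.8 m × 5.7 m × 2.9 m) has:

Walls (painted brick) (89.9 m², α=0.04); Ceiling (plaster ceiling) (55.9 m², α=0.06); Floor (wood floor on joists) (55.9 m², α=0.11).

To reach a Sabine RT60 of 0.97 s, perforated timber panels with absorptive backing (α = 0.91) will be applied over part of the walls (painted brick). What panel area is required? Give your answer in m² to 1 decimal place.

Equivalent absorption area: A₁ = 89.9×0.04 + 55.9×0.06 + 55.9×0.11 = 13.099 m².
V = 161.994 m³. Target absorption A₂ = 0.161 × 161.994 / 0.97 = 26.888 sabins.
ΔA needed = 26.888 − 13.099 = 13.789 sabins.
Each m² of panel replacing the walls (painted brick) adds (0.91 − 0.04) = 0.87 sabins.
Panel area = 13.789 / 0.87 = 15.8 m².

15.8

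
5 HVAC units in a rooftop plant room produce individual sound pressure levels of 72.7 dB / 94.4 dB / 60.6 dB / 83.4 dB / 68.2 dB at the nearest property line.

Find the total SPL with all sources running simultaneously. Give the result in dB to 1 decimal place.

94.8 dB

Converting to relative power and adding: 10^(72.7/10) + 10^(94.4/10) + 10^(60.6/10) + 10^(83.4/10) + 10^(68.2/10) = 2.999e+09.
Back to dB: 10·log₁₀ Σ = 94.8 dB.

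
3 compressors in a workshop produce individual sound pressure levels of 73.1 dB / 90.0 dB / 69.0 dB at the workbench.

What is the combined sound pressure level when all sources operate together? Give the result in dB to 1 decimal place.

90.1 dB

Converting to relative power and adding: 10^(73.1/10) + 10^(90.0/10) + 10^(69.0/10) = 1.028e+09.
Back to dB: 10·log₁₀ Σ = 90.1 dB.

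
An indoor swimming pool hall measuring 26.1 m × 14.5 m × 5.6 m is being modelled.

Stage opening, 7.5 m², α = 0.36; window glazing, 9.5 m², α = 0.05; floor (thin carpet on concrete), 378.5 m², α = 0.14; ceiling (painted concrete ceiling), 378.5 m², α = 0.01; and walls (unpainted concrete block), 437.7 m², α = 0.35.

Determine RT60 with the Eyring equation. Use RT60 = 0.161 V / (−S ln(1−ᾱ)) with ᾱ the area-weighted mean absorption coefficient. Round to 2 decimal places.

Total surface area S = 7.5 + 9.5 + 378.5 + 378.5 + 437.7 = 1211.7 m².
Σ(Sᵢαᵢ) = 7.5·0.36 + 9.5·0.05 + 378.5·0.14 + 378.5·0.01 + 437.7·0.35 = 213.145.
ᾱ = 213.145 / 1211.7 = 0.1759.
Eyring denominator: −S ln(1−ᾱ) = 234.420.
V = 26.1 × 14.5 × 5.6 = 2119.32 m³.
T = 0.161·V/[−S·ln(1−ᾱ)] = 0.161·2119.32/234.420 = 1.46 s.

1.46 sec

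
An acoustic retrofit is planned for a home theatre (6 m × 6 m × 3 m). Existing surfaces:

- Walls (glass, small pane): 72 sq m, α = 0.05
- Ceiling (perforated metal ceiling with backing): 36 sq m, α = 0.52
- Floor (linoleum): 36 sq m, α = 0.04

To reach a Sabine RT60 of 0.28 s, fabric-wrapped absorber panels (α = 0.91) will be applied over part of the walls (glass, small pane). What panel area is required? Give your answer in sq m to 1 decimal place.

44.6

A₁ = Σ Sᵢαᵢ = 72*0.05 + 36*0.52 + 36*0.04 = 23.760 sabins.
V = 108 m³. Target absorption A₂ = 0.161 × 108 / 0.28 = 62.100 sabins.
ΔA needed = 62.100 − 23.760 = 38.340 sabins.
Net gain per sq m: Δα = 0.91 − 0.05 = 0.86.
Area = ΔA/Δα = 38.340/0.86 = 44.6 sq m.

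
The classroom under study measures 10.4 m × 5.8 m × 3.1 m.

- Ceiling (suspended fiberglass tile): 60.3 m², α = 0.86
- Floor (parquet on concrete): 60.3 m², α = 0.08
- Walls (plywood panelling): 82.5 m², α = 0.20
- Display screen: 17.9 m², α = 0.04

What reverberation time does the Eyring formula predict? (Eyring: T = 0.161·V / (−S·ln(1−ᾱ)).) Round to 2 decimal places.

Total surface area S = 60.3 + 60.3 + 82.5 + 17.9 = 221.0 m².
Σ(Sᵢαᵢ) = 60.3·0.86 + 60.3·0.08 + 82.5·0.20 + 17.9·0.04 = 73.898.
ᾱ = 73.898 / 221.0 = 0.3344.
Eyring denominator: −S ln(1−ᾱ) = 89.962.
V = 10.4 × 5.8 × 3.1 = 186.992 m³.
RT60 = 0.161 × 186.992 / 89.962 = 0.33 s.

0.33 s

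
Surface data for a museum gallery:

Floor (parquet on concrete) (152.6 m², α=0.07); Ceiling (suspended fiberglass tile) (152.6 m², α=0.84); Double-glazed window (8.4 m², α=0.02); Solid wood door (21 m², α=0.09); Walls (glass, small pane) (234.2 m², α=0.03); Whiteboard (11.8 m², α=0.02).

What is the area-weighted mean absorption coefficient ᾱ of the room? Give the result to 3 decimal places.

0.255

Total surface area S = 580.6 m².
Weighted sum Σ Sα = 148.186.
ᾱ = A/S = 0.255.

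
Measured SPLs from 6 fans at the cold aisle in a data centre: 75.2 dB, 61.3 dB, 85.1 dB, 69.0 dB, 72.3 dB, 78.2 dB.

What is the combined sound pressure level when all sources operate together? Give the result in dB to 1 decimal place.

Converting to relative power and adding: 10^(75.2/10) + 10^(61.3/10) + 10^(85.1/10) + 10^(69.0/10) + 10^(72.3/10) + 10^(78.2/10) = 4.491e+08.
Combined level = 10 log₁₀(4.491e+08) = 86.5 dB.

86.5 dB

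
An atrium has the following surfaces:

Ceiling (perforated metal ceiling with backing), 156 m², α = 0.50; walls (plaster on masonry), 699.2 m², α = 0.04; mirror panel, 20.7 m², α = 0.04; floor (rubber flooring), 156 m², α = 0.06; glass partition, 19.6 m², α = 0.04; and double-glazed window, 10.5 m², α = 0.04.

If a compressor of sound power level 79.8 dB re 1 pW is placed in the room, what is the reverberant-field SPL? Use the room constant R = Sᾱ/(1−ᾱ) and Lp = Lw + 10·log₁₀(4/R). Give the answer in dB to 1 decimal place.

A = 117.360 sabins; S = 1062.0 m².
ᾱ = 0.1105, so room constant R = A/(1−ᾱ) = 131.939 m².
Lp = Lw + 10 log₁₀(4/R) = 79.8 -15.18 = 64.6 dB.

64.6 dB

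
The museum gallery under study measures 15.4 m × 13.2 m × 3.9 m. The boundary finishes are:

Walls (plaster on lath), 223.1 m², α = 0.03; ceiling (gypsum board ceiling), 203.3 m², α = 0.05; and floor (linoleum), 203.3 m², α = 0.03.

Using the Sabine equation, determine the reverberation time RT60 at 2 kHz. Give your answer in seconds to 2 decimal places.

5.56 seconds

Equivalent absorption area: A = 223.1*0.03 + 203.3*0.05 + 203.3*0.03 = 22.957 m².
V = 15.4·13.2·3.9 = 792.792 m³.
RT60 = 0.161 · V / A = 0.161 × 792.792 / 22.957 = 5.56 s.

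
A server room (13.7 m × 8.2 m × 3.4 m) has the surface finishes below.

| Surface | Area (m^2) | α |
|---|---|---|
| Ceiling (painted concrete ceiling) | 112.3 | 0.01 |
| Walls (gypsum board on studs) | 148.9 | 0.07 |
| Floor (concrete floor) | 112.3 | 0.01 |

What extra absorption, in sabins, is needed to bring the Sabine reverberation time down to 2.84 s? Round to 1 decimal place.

9.0 sabins

Total absorption A₁ = 112.3*0.01 + 148.9*0.07 + 112.3*0.01
  = 1.123 + 10.423 + 1.123 = 12.669 m^2 sabins.
Target A₂ = 0.161·381.956/2.84 = 21.653 sabins (V = 381.956 m³).
Shortfall: 21.653 − 12.669 = 9.0 sabins.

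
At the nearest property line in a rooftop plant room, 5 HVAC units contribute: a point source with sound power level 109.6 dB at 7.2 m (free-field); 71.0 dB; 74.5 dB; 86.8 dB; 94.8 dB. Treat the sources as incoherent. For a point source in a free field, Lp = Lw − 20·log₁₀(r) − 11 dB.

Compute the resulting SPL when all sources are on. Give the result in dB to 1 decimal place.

Source at 7.2 m: Lp = 109.6 − 20·log₁₀(7.2) − 11 = 81.5 dB.
Sum in the linear (power) domain: Σ 10^(Lᵢ/10) = 10^(81.5/10) + 10^(71.0/10) + 10^(74.5/10) + 10^(86.8/10) + 10^(94.8/10) = 3.681e+09.
Combined level = 10 log₁₀(3.681e+09) = 95.7 dB.

95.7 dB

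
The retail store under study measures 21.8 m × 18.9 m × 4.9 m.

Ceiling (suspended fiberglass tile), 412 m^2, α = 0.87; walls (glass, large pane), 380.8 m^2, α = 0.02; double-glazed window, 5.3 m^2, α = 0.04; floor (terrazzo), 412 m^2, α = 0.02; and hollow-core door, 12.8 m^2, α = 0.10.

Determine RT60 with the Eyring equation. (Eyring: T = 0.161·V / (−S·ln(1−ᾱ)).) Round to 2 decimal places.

S = Σ Sᵢ = 1222.9 m^2.
Σ(Sᵢαᵢ) = 412×0.87 + 380.8×0.02 + 5.3×0.04 + 412×0.02 + 12.8×0.10 = 375.788.
Mean coefficient ᾱ = A/S = 0.3073.
Eyring denominator: −S ln(1−ᾱ) = 448.998.
V = 21.8 × 18.9 × 4.9 = 2018.898 m³.
T = 0.161·V/[−S·ln(1−ᾱ)] = 0.161·2018.898/448.998 = 0.72 s.

0.72 sec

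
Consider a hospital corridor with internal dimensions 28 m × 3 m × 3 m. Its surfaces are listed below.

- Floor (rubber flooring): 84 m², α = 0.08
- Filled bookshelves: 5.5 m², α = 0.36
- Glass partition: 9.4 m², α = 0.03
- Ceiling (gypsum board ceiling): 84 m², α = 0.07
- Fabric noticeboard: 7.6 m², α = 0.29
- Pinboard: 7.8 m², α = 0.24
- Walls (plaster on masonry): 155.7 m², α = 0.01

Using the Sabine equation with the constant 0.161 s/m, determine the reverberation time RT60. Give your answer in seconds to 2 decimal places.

1.98 sec

Total absorption A = 84×0.08 + 5.5×0.36 + 9.4×0.03 + 84×0.07 + 7.6×0.29 + 7.8×0.24 + 155.7×0.01
  = 6.720 + 1.980 + 0.282 + 5.880 + 2.204 + 1.872 + 1.557 = 20.495 m² sabins.
V = 28·3·3 = 252 m³.
RT60 = 0.161 · V / A = 0.161 × 252 / 20.495 = 1.98 s.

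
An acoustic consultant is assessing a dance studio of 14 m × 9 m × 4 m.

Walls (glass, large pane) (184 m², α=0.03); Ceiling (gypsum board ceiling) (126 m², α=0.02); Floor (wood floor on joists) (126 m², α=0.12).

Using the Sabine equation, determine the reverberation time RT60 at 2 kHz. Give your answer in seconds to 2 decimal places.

3.50 s

Summing Sᵢαᵢ: 5.520 + 2.520 + 15.120 → A = 23.160 sabins.
Volume V = 14 × 9 × 4 = 504 m³.
T = 0.161 V/A = 0.161·504/23.160 = 3.50 s.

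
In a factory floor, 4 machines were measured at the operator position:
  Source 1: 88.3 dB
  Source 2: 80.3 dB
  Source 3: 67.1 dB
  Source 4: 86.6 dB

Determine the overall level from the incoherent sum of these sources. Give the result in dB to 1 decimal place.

91.0 dB

Converting to relative power and adding: 10^(88.3/10) + 10^(80.3/10) + 10^(67.1/10) + 10^(86.6/10) = 1.245e+09.
L_total = 10·log₁₀(1.245e+09) = 91.0 dB.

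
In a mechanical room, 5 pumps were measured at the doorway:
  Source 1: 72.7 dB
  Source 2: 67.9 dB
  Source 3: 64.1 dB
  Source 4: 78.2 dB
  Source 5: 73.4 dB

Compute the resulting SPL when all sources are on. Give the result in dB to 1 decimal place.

80.6 dB

Converting to relative power and adding: 10^(72.7/10) + 10^(67.9/10) + 10^(64.1/10) + 10^(78.2/10) + 10^(73.4/10) = 1.153e+08.
Back to dB: 10·log₁₀ Σ = 80.6 dB.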